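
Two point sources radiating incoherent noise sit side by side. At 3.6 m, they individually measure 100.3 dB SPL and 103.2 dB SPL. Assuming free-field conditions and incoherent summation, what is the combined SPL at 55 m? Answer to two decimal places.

81.32 dB SPL

Combined at 3.6 m: 10·log₁₀(10^(100.3/10)+10^(103.2/10)) = 104.998 dB SPL.
Then apply −20·log₁₀(55/3.6) = -23.681 dB → 81.32 dB SPL.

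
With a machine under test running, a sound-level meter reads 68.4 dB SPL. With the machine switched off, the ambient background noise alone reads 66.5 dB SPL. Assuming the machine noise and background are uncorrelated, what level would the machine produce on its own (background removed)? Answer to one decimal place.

63.9 dB SPL

Background correction is a power subtraction:
L_src = 10·log₁₀(10^(68.4/10) − 10^(66.5/10)) = 10·log₁₀(2451000) = 63.9 dB SPL.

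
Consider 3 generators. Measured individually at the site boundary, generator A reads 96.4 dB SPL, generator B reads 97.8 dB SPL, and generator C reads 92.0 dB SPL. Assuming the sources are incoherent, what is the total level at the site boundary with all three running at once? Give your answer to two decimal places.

Incoherent sources sum as intensities:
L_total = 10·log₁₀(10^(96.4/10) + 10^(97.8/10) + 10^(92.0/10)) = 10·log₁₀(11976000000) = 100.78 dB SPL.

100.78 dB SPL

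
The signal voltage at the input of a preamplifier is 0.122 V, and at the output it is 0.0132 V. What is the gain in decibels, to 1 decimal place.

Voltage is an amplitude quantity, so gain = 20·log₁₀(V_out/V_in).
20·log₁₀(0.0132/0.122) = 20·log₁₀(0.1082) = -19.3 dB.

-19.3 dB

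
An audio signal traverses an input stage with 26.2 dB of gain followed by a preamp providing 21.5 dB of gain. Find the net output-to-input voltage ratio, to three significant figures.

243

Net gain = 26.2 + 21.5 = 47.7 dB.
Voltage ratio = 10^(47.7/20) = 243.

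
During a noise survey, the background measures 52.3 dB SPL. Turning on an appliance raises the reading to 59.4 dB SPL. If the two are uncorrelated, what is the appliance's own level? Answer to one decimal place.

58.5 dB SPL

Remove the background by subtracting linear intensities:
L_src = 10·log₁₀(10^(59.4/10) − 10^(52.3/10)) = 10·log₁₀(701100) = 58.5 dB SPL.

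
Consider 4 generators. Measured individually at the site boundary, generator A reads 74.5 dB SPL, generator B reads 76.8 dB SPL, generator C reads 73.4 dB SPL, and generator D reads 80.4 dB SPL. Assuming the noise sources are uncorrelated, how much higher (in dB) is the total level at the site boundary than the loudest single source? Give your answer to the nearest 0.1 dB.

2.8 dB

Uncorrelated sources add in intensity (power), not in dB.
L_total = 10·log₁₀(10^(74.5/10) + 10^(76.8/10) + 10^(73.4/10) + 10^(80.4/10)) = 83.17 dB SPL.
Excess over the loudest (80.4 dB): 83.17 − 80.4 = 2.8 dB.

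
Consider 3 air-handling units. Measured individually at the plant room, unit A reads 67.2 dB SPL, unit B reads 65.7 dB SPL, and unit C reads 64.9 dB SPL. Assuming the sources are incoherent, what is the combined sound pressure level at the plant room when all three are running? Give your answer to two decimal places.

70.81 dB SPL

Uncorrelated sources add in intensity (power), not in dB.
L_total = 10·log₁₀(10^(67.2/10) + 10^(65.7/10) + 10^(64.9/10)) = 10·log₁₀(12050000) = 70.81 dB SPL.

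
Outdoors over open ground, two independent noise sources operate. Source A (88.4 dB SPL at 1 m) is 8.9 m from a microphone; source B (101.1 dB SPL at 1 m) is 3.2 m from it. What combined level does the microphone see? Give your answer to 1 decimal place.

At the listener: L_A = 88.4 − 20·log₁₀(8.9) = 69.41 dB; L_B = 101.1 − 20·log₁₀(3.2) = 91.00 dB.
Combined: 10·log₁₀(10^(69.41/10)+10^(91.00/10)) = 91.0 dB SPL.

91.0 dB SPL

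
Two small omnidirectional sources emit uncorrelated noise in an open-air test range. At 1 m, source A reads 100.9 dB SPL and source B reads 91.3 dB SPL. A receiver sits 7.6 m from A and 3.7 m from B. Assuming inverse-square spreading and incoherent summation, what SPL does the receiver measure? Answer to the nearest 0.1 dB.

84.9 dB SPL

At the listener: L_A = 100.9 − 20·log₁₀(7.6) = 83.28 dB; L_B = 91.3 − 20·log₁₀(3.7) = 79.94 dB.
Combined: 10·log₁₀(10^(83.28/10)+10^(79.94/10)) = 84.9 dB SPL.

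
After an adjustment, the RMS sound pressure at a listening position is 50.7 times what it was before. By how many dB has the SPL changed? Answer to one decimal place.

34.1 dB

Sound pressure is an amplitude quantity: ΔL = 20·log₁₀(p₂/p₁).
20·log₁₀(50.7) = 34.1 dB.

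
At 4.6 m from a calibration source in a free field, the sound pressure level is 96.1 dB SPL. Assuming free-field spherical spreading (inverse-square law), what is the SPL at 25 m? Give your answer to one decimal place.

Inverse-square spreading gives ΔL = −20·log₁₀(d₂/d₁).
ΔL = −20·log₁₀(25/4.6) = -14.70 dB, so L₂ = 96.1 + (-14.70) = 81.4 dB SPL.

81.4 dB SPL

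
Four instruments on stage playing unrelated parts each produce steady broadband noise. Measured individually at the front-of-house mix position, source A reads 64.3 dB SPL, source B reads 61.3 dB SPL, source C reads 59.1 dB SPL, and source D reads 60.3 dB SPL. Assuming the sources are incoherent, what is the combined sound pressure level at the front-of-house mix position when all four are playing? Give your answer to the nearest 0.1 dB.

Add the sources as powers (linear), then convert back to dB:
L_total = 10·log₁₀(10^(64.3/10) + 10^(61.3/10) + 10^(59.1/10) + 10^(60.3/10)) = 10·log₁₀(5925000) = 67.7 dB SPL.

67.7 dB SPL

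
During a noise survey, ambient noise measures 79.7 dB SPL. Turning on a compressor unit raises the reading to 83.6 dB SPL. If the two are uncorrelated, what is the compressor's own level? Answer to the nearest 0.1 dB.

81.3 dB SPL

Background correction is a power subtraction:
L_src = 10·log₁₀(10^(83.6/10) − 10^(79.7/10)) = 10·log₁₀(135800000) = 81.3 dB SPL.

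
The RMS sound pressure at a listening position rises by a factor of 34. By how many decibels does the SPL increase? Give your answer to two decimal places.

SPL change from a pressure ratio uses the 20·log₁₀ form:
20·log₁₀(34) = 30.63 dB.

30.63 dB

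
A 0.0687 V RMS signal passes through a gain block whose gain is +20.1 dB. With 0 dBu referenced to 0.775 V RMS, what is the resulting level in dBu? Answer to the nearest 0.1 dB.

-0.9 dBu

Input level: 20·log₁₀(0.0687/0.775) = -21.05 dBu.
Output: -21.05 + 20.1 = -0.9 dBu.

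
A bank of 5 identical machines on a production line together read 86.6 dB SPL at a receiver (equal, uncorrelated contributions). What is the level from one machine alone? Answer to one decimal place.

79.6 dB SPL

5 equal incoherent sources add 10·log₁₀(5) = 6.99 dB over one source.
L_one = 86.6 − 6.99 = 79.6 dB SPL.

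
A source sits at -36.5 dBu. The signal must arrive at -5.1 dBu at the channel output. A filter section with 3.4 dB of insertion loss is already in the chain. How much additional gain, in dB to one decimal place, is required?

34.8 dB

The required make-up gain is the shortfall in the dB sum.
G = -5.1 − (-36.5) + 3.4 = 34.8 dB.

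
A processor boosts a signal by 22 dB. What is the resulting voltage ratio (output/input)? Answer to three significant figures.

Voltage ratio = 10^(dB/20).
10^(22/20) = 10^(1.100) = 12.6.

12.6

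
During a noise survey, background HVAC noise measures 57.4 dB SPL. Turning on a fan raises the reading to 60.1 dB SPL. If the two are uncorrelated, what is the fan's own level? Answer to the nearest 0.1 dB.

56.8 dB SPL

Remove the background by subtracting linear intensities:
L_src = 10·log₁₀(10^(60.1/10) − 10^(57.4/10)) = 10·log₁₀(473800) = 56.8 dB SPL.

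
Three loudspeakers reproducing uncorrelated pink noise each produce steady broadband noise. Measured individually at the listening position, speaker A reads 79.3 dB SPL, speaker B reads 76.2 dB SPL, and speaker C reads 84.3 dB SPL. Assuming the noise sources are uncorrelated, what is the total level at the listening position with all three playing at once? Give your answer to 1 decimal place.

Uncorrelated sources add in intensity (power), not in dB.
L_total = 10·log₁₀(10^(79.3/10) + 10^(76.2/10) + 10^(84.3/10)) = 10·log₁₀(396000000) = 86.0 dB SPL.

86.0 dB SPL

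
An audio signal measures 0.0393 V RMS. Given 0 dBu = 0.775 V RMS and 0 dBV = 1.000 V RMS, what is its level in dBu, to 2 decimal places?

dBu = 20·log₁₀(V / 0.775 V).
20·log₁₀(0.0393/0.775) = -25.90 dBu.

-25.90 dBu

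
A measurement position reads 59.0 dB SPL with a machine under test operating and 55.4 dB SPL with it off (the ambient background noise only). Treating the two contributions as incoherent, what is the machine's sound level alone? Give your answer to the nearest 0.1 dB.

Subtract intensities: L_src = 10·log₁₀(10^(L_total/10) − 10^(L_bg/10)).
L_src = 10·log₁₀(10^(59.0/10) − 10^(55.4/10)) = 10·log₁₀(447600) = 56.5 dB SPL.

56.5 dB SPL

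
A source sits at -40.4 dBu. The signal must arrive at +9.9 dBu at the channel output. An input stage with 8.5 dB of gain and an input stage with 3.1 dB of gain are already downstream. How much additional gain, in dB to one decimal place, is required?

38.7 dB

The required make-up gain is the shortfall in the dB sum.
G = +9.9 − (-40.4) − 8.5 − 3.1 = 38.7 dB.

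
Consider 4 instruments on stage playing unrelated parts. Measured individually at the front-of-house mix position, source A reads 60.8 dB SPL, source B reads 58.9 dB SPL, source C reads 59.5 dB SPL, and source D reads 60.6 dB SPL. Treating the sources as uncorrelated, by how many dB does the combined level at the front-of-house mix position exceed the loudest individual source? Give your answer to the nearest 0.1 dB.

Uncorrelated sources add in intensity (power), not in dB.
L_total = 10·log₁₀(10^(60.8/10) + 10^(58.9/10) + 10^(59.5/10) + 10^(60.6/10)) = 66.04 dB SPL.
Excess over the loudest (60.8 dB): 66.04 − 60.8 = 5.2 dB.

5.2 dB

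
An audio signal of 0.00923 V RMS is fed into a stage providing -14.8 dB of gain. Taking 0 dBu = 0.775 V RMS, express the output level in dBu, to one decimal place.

Input level: 20·log₁₀(0.00923/0.775) = -38.48 dBu.
Output: -38.48 − 14.8 = -53.3 dBu.

-53.3 dBu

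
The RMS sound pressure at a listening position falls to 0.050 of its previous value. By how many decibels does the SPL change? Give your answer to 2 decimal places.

Sound pressure is an amplitude quantity: ΔL = 20·log₁₀(p₂/p₁).
20·log₁₀(0.050) = -26.02 dB.

-26.02 dB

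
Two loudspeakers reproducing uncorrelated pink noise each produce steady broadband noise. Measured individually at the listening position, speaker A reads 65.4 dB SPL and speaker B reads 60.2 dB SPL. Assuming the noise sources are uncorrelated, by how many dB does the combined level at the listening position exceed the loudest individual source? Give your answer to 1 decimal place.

Incoherent sources sum as intensities:
L_total = 10·log₁₀(10^(65.4/10) + 10^(60.2/10)) = 66.55 dB SPL.
Excess over the loudest (65.4 dB): 66.55 − 65.4 = 1.1 dB.

1.1 dB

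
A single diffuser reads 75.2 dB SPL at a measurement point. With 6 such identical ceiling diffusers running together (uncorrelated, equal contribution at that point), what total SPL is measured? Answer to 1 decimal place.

6 equal incoherent sources raise the level by 10·log₁₀(6) = 7.78 dB.
L_total = 75.2 + 7.78 = 83.0 dB SPL.

83.0 dB SPL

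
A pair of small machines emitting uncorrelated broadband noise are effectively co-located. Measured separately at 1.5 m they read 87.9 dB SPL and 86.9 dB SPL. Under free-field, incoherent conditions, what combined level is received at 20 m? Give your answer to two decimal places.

Combined at 1.5 m: 10·log₁₀(10^(87.9/10)+10^(86.9/10)) = 90.439 dB SPL.
Then apply −20·log₁₀(20/1.5) = -22.499 dB → 67.94 dB SPL.

67.94 dB SPL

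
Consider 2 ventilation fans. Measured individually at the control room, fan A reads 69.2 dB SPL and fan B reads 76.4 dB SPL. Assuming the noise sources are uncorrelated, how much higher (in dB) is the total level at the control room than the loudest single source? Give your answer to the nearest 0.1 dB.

0.8 dB

Uncorrelated sources add in intensity (power), not in dB.
L_total = 10·log₁₀(10^(69.2/10) + 10^(76.4/10)) = 77.16 dB SPL.
Excess over the loudest (76.4 dB): 77.16 − 76.4 = 0.8 dB.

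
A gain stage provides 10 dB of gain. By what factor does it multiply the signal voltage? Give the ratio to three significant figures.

Voltage ratio = 10^(dB/20).
10^(10/20) = 10^(0.5000) = 3.16.

3.16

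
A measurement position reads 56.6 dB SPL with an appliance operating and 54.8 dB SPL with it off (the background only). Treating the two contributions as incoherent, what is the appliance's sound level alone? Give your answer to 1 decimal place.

Remove the background by subtracting linear intensities:
L_src = 10·log₁₀(10^(56.6/10) − 10^(54.8/10)) = 10·log₁₀(155100) = 51.9 dB SPL.

51.9 dB SPL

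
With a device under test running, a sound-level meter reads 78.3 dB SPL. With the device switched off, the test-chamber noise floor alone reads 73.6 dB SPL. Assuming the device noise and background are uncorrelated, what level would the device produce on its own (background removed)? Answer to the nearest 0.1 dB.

Subtract intensities: L_src = 10·log₁₀(10^(L_total/10) − 10^(L_bg/10)).
L_src = 10·log₁₀(10^(78.3/10) − 10^(73.6/10)) = 10·log₁₀(44700000) = 76.5 dB SPL.

76.5 dB SPL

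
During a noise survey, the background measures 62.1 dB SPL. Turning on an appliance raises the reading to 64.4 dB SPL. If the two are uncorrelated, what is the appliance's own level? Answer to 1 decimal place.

Subtract intensities: L_src = 10·log₁₀(10^(L_total/10) − 10^(L_bg/10)).
L_src = 10·log₁₀(10^(64.4/10) − 10^(62.1/10)) = 10·log₁₀(1132000) = 60.5 dB SPL.

60.5 dB SPL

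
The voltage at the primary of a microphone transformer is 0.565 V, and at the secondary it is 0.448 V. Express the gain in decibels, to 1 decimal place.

Voltage is an amplitude quantity, so gain = 20·log₁₀(V_out/V_in).
20·log₁₀(0.448/0.565) = 20·log₁₀(0.7929) = -2.0 dB.

-2.0 dB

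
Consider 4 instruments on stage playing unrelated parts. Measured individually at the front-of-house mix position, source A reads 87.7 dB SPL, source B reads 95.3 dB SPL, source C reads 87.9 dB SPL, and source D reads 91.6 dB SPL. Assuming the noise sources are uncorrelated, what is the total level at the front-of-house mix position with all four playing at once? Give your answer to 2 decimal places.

Incoherent sources sum as intensities:
L_total = 10·log₁₀(10^(87.7/10) + 10^(95.3/10) + 10^(87.9/10) + 10^(91.6/10)) = 10·log₁₀(6039000000) = 97.81 dB SPL.

97.81 dB SPL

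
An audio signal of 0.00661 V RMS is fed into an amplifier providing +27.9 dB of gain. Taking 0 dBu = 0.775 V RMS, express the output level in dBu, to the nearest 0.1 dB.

-13.5 dBu

Input level: 20·log₁₀(0.00661/0.775) = -41.38 dBu.
Output: -41.38 + 27.9 = -13.5 dBu.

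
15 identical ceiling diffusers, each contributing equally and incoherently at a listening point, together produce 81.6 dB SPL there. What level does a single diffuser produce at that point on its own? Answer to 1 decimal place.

15 equal incoherent sources add 10·log₁₀(15) = 11.76 dB over one source.
L_one = 81.6 − 11.76 = 69.8 dB SPL.

69.8 dB SPL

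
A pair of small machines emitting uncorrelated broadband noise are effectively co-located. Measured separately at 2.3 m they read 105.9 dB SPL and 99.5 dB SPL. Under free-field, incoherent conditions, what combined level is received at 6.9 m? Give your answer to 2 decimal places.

97.25 dB SPL

Combined at 2.3 m: 10·log₁₀(10^(105.9/10)+10^(99.5/10)) = 106.796 dB SPL.
Then apply −20·log₁₀(6.9/2.3) = -9.542 dB → 97.25 dB SPL.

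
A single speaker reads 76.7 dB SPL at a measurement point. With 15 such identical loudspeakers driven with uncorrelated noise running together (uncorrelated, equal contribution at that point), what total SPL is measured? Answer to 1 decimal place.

15 equal incoherent sources raise the level by 10·log₁₀(15) = 11.76 dB.
L_total = 76.7 + 11.76 = 88.5 dB SPL.

88.5 dB SPL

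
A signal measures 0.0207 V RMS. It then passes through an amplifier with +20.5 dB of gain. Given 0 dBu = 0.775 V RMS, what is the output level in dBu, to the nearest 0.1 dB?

Input level: 20·log₁₀(0.0207/0.775) = -31.47 dBu.
Output: -31.47 + 20.5 = -11.0 dBu.

-11.0 dBu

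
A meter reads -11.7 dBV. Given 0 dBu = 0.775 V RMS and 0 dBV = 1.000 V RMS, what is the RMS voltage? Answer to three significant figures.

V = 1.000 V × 10^(-11.7/20).
= 1.000 × 0.2600 = 0.260 V.

0.260 V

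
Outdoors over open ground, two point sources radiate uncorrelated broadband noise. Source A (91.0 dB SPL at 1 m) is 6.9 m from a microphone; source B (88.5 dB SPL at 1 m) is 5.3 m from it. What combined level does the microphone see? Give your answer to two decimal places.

At the listener: L_A = 91.0 − 20·log₁₀(6.9) = 74.223 dB; L_B = 88.5 − 20·log₁₀(5.3) = 74.014 dB.
Combined: 10·log₁₀(10^(74.223/10)+10^(74.014/10)) = 77.13 dB SPL.

77.13 dB SPL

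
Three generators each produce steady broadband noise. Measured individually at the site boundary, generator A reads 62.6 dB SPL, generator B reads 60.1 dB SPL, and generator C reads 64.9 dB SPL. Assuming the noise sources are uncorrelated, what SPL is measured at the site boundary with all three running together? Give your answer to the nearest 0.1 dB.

67.7 dB SPL

Uncorrelated sources add in intensity (power), not in dB.
L_total = 10·log₁₀(10^(62.6/10) + 10^(60.1/10) + 10^(64.9/10)) = 10·log₁₀(5933000) = 67.7 dB SPL.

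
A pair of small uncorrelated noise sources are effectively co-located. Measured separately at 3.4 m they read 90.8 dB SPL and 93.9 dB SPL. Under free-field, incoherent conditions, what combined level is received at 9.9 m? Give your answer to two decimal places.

Combined at 3.4 m: 10·log₁₀(10^(90.8/10)+10^(93.9/10)) = 95.631 dB SPL.
Then apply −20·log₁₀(9.9/3.4) = -9.283 dB → 86.35 dB SPL.

86.35 dB SPL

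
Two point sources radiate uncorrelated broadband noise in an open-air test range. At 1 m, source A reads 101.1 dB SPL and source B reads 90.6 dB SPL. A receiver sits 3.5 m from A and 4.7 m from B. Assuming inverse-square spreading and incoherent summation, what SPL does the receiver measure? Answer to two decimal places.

At the listener: L_A = 101.1 − 20·log₁₀(3.5) = 90.219 dB; L_B = 90.6 − 20·log₁₀(4.7) = 77.158 dB.
Combined: 10·log₁₀(10^(90.219/10)+10^(77.158/10)) = 90.43 dB SPL.

90.43 dB SPL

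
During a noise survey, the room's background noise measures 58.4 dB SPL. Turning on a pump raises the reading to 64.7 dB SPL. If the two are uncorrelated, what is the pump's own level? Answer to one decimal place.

63.5 dB SPL

Subtract intensities: L_src = 10·log₁₀(10^(L_total/10) − 10^(L_bg/10)).
L_src = 10·log₁₀(10^(64.7/10) − 10^(58.4/10)) = 10·log₁₀(2259000) = 63.5 dB SPL.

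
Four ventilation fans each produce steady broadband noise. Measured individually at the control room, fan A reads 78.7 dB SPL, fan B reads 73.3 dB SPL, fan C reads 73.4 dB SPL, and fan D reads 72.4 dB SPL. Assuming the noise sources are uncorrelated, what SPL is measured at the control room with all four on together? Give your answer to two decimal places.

81.30 dB SPL

Uncorrelated sources add in intensity (power), not in dB.
L_total = 10·log₁₀(10^(78.7/10) + 10^(73.3/10) + 10^(73.4/10) + 10^(72.4/10)) = 10·log₁₀(134800000) = 81.30 dB SPL.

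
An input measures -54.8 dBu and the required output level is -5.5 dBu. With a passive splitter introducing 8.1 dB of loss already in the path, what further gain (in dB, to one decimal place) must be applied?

The required make-up gain is the shortfall in the dB sum.
G = -5.5 − (-54.8) + 8.1 = 57.4 dB.

57.4 dB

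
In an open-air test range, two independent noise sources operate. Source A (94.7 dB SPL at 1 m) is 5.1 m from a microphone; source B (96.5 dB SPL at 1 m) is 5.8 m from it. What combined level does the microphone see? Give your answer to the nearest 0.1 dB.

83.9 dB SPL

At the listener: L_A = 94.7 − 20·log₁₀(5.1) = 80.55 dB; L_B = 96.5 − 20·log₁₀(5.8) = 81.23 dB.
Combined: 10·log₁₀(10^(80.55/10)+10^(81.23/10)) = 83.9 dB SPL.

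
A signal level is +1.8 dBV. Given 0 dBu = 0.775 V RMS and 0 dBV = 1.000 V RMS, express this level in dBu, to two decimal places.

+4.01 dBu

The offset between the scales is 20·log₁₀(0.775/1.000) = −2.214 dB.
So dBu = +1.8 + 2.214 = +4.01 dBu.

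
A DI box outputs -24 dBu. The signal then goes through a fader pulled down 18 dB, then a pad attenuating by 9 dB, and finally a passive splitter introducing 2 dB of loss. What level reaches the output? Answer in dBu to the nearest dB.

-53 dBu

Gain stages sum in dB:
-24 − 18 − 9 − 2 = -53 dBu.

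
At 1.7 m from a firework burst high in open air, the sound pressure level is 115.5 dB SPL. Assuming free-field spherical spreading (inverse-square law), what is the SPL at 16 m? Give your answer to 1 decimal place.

For a point source in a free field, ΔL = −20·log₁₀(d₂/d₁).
ΔL = −20·log₁₀(16/1.7) = -19.47 dB, so L₂ = 115.5 + (-19.47) = 96.0 dB SPL.

96.0 dB SPL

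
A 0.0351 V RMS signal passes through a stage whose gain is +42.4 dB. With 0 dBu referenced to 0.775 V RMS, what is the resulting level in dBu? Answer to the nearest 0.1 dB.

Input level: 20·log₁₀(0.0351/0.775) = -26.88 dBu.
Output: -26.88 + 42.4 = +15.5 dBu.

+15.5 dBu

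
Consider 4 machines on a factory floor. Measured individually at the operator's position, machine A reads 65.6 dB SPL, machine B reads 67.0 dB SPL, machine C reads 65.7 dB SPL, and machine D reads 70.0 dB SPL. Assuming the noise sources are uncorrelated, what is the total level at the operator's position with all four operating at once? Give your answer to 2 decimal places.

73.49 dB SPL

Uncorrelated sources add in intensity (power), not in dB.
L_total = 10·log₁₀(10^(65.6/10) + 10^(67.0/10) + 10^(65.7/10) + 10^(70.0/10)) = 10·log₁₀(22360000) = 73.49 dB SPL.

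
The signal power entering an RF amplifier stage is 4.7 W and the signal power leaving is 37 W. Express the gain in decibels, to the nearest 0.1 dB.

9.0 dB

For a power ratio, dB = 10·log₁₀(P₂/P₁).
10·log₁₀(37/4.7) = 10·log₁₀(7.872) = 9.0 dB.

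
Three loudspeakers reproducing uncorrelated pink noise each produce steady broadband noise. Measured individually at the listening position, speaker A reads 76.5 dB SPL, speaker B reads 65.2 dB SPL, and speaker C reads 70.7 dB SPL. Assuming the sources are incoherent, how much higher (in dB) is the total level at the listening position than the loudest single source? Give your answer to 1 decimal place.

1.3 dB

Uncorrelated sources add in intensity (power), not in dB.
L_total = 10·log₁₀(10^(76.5/10) + 10^(65.2/10) + 10^(70.7/10)) = 77.76 dB SPL.
Excess over the loudest (76.5 dB): 77.76 − 76.5 = 1.3 dB.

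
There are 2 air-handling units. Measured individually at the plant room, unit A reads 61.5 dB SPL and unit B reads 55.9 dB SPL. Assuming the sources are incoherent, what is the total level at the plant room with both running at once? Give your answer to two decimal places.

Uncorrelated sources add in intensity (power), not in dB.
L_total = 10·log₁₀(10^(61.5/10) + 10^(55.9/10)) = 10·log₁₀(1802000) = 62.56 dB SPL.

62.56 dB SPL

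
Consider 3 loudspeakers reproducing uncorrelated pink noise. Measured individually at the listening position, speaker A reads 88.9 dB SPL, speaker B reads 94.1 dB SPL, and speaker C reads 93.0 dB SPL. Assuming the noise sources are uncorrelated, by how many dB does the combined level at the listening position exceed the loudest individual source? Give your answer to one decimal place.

Add the sources as powers (linear), then convert back to dB:
L_total = 10·log₁₀(10^(88.9/10) + 10^(94.1/10) + 10^(93.0/10)) = 97.28 dB SPL.
Excess over the loudest (94.1 dB): 97.28 − 94.1 = 3.2 dB.

3.2 dB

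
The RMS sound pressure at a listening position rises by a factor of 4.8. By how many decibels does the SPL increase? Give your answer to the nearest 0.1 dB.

13.6 dB

SPL change from a pressure ratio uses the 20·log₁₀ form:
20·log₁₀(4.8) = 13.6 dB.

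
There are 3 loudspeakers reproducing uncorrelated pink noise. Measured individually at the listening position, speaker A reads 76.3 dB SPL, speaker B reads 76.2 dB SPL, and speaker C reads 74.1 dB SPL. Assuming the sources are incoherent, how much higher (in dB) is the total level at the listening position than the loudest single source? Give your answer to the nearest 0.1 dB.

Add the sources as powers (linear), then convert back to dB:
L_total = 10·log₁₀(10^(76.3/10) + 10^(76.2/10) + 10^(74.1/10)) = 80.42 dB SPL.
Excess over the loudest (76.3 dB): 80.42 − 76.3 = 4.1 dB.

4.1 dB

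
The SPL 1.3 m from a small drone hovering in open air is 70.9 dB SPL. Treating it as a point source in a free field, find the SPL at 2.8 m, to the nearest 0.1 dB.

Inverse-square spreading gives ΔL = −20·log₁₀(d₂/d₁).
ΔL = −20·log₁₀(2.8/1.3) = -6.66 dB, so L₂ = 70.9 + (-6.66) = 64.2 dB SPL.

64.2 dB SPL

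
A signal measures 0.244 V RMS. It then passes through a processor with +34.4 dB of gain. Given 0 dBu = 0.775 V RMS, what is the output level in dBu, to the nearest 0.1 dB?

Input level: 20·log₁₀(0.244/0.775) = -10.04 dBu.
Output: -10.04 + 34.4 = +24.4 dBu.

+24.4 dBu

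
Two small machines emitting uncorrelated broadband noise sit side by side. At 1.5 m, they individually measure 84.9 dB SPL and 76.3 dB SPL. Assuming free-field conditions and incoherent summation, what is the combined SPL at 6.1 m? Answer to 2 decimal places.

73.28 dB SPL

Combined at 1.5 m: 10·log₁₀(10^(84.9/10)+10^(76.3/10)) = 85.462 dB SPL.
Then apply −20·log₁₀(6.1/1.5) = -12.185 dB → 73.28 dB SPL.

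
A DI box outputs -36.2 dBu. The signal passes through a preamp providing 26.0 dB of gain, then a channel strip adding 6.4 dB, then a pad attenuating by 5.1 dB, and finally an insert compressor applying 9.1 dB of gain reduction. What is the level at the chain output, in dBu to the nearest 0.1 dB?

-18.0 dBu

In dB, series stages simply add:
-36.2 + 26.0 + 6.4 − 5.1 − 9.1 = -18.0 dBu.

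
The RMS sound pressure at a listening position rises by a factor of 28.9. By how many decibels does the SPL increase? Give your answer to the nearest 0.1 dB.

Sound pressure is an amplitude quantity: ΔL = 20·log₁₀(p₂/p₁).
20·log₁₀(28.9) = 29.2 dB.

29.2 dB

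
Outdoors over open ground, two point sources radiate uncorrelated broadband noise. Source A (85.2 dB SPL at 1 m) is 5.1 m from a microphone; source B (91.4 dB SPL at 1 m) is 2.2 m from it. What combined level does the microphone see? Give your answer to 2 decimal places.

84.74 dB SPL

At the listener: L_A = 85.2 − 20·log₁₀(5.1) = 71.049 dB; L_B = 91.4 − 20·log₁₀(2.2) = 84.552 dB.
Combined: 10·log₁₀(10^(71.049/10)+10^(84.552/10)) = 84.74 dB SPL.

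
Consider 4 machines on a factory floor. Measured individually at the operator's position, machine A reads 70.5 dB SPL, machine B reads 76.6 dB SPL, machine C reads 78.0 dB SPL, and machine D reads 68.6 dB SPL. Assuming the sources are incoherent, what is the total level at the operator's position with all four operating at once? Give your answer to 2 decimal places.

Add the sources as powers (linear), then convert back to dB:
L_total = 10·log₁₀(10^(70.5/10) + 10^(76.6/10) + 10^(78.0/10) + 10^(68.6/10)) = 10·log₁₀(127300000) = 81.05 dB SPL.

81.05 dB SPL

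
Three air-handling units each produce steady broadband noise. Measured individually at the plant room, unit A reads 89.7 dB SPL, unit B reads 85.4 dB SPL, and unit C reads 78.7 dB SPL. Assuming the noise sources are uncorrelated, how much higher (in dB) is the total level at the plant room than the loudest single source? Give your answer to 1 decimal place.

1.6 dB

Uncorrelated sources add in intensity (power), not in dB.
L_total = 10·log₁₀(10^(89.7/10) + 10^(85.4/10) + 10^(78.7/10)) = 91.32 dB SPL.
Excess over the loudest (89.7 dB): 91.32 − 89.7 = 1.6 dB.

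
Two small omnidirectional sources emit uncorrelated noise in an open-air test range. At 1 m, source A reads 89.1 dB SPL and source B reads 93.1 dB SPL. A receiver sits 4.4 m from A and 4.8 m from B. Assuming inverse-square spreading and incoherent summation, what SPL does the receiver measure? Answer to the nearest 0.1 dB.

81.2 dB SPL

At the listener: L_A = 89.1 − 20·log₁₀(4.4) = 76.23 dB; L_B = 93.1 − 20·log₁₀(4.8) = 79.48 dB.
Combined: 10·log₁₀(10^(76.23/10)+10^(79.48/10)) = 81.2 dB SPL.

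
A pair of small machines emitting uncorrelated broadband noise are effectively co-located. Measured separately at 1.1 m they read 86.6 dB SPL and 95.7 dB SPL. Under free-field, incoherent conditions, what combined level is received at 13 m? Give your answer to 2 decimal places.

74.75 dB SPL

Combined at 1.1 m: 10·log₁₀(10^(86.6/10)+10^(95.7/10)) = 96.204 dB SPL.
Then apply −20·log₁₀(13/1.1) = -21.451 dB → 74.75 dB SPL.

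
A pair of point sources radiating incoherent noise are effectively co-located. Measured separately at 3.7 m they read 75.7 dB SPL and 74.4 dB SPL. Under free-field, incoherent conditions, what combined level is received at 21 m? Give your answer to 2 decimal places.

Combined at 3.7 m: 10·log₁₀(10^(75.7/10)+10^(74.4/10)) = 78.109 dB SPL.
Then apply −20·log₁₀(21/3.7) = -15.080 dB → 63.03 dB SPL.

63.03 dB SPL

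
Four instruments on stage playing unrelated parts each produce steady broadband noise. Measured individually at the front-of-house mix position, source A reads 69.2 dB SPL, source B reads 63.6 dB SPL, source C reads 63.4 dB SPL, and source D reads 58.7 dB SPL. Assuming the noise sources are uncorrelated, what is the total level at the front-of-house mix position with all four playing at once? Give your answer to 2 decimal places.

71.32 dB SPL

Incoherent sources sum as intensities:
L_total = 10·log₁₀(10^(69.2/10) + 10^(63.6/10) + 10^(63.4/10) + 10^(58.7/10)) = 10·log₁₀(13540000) = 71.32 dB SPL.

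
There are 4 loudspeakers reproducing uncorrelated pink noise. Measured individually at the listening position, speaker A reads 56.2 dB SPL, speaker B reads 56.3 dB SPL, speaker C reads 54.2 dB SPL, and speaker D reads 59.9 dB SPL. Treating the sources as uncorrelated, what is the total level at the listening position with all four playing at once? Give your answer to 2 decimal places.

Uncorrelated sources add in intensity (power), not in dB.
L_total = 10·log₁₀(10^(56.2/10) + 10^(56.3/10) + 10^(54.2/10) + 10^(59.9/10)) = 10·log₁₀(2084000) = 63.19 dB SPL.

63.19 dB SPL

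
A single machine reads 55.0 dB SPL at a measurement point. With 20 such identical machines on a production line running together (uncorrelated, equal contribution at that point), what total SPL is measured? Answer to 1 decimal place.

20 equal incoherent sources raise the level by 10·log₁₀(20) = 13.01 dB.
L_total = 55.0 + 13.01 = 68.0 dB SPL.

68.0 dB SPL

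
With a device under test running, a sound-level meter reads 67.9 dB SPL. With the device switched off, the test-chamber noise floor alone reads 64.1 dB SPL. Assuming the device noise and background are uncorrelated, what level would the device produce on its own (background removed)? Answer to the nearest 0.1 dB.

Remove the background by subtracting linear intensities:
L_src = 10·log₁₀(10^(67.9/10) − 10^(64.1/10)) = 10·log₁₀(3596000) = 65.6 dB SPL.

65.6 dB SPL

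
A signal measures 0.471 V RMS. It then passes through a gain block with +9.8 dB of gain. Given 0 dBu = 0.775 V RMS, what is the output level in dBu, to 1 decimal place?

+5.5 dBu

Input level: 20·log₁₀(0.471/0.775) = -4.33 dBu.
Output: -4.33 + 9.8 = +5.5 dBu.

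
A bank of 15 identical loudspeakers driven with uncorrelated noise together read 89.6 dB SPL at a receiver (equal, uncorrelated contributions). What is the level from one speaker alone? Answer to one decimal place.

77.8 dB SPL

15 equal incoherent sources add 10·log₁₀(15) = 11.76 dB over one source.
L_one = 89.6 − 11.76 = 77.8 dB SPL.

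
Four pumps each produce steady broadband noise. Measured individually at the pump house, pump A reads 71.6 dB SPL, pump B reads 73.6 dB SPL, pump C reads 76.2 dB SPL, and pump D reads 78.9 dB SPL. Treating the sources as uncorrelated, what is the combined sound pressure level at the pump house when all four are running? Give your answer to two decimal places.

Uncorrelated sources add in intensity (power), not in dB.
L_total = 10·log₁₀(10^(71.6/10) + 10^(73.6/10) + 10^(76.2/10) + 10^(78.9/10)) = 10·log₁₀(156700000) = 81.95 dB SPL.

81.95 dB SPL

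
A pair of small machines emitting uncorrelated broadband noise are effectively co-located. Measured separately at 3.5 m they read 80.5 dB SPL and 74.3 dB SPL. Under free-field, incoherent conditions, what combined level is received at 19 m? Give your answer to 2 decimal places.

66.74 dB SPL

Combined at 3.5 m: 10·log₁₀(10^(80.5/10)+10^(74.3/10)) = 81.434 dB SPL.
Then apply −20·log₁₀(19/3.5) = -14.694 dB → 66.74 dB SPL.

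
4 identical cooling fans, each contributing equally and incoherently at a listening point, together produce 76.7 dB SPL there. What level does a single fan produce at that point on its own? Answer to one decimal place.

4 equal incoherent sources add 10·log₁₀(4) = 6.02 dB over one source.
L_one = 76.7 − 6.02 = 70.7 dB SPL.

70.7 dB SPL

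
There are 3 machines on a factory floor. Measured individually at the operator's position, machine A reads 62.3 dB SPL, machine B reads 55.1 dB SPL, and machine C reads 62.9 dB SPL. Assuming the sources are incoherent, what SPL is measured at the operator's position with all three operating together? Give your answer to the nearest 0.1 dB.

Add the sources as powers (linear), then convert back to dB:
L_total = 10·log₁₀(10^(62.3/10) + 10^(55.1/10) + 10^(62.9/10)) = 10·log₁₀(3972000) = 66.0 dB SPL.

66.0 dB SPL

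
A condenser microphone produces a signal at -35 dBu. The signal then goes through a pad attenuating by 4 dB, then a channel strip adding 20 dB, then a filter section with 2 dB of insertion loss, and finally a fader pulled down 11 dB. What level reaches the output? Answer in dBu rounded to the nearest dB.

-32 dBu

Cascaded gains and losses add directly in dB.
-35 − 4 + 20 − 2 − 11 = -32 dBu.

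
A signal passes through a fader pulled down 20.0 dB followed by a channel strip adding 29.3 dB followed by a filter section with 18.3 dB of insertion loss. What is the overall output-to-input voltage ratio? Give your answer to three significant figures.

0.355

Net gain = (−20.0) + 29.3 + (−18.3) = -9.0 dB.
Voltage ratio = 10^(-9.0/20) = 0.355.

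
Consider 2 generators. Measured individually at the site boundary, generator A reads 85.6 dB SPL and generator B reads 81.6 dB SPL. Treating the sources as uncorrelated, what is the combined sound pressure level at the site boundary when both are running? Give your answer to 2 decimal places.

Uncorrelated sources add in intensity (power), not in dB.
L_total = 10·log₁₀(10^(85.6/10) + 10^(81.6/10)) = 10·log₁₀(507600000) = 87.06 dB SPL.

87.06 dB SPL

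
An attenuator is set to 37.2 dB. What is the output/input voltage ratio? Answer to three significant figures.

Voltage ratio = 10^(dB/20).
10^(-37.2/20) = 10^(-1.860) = 0.0138.

0.0138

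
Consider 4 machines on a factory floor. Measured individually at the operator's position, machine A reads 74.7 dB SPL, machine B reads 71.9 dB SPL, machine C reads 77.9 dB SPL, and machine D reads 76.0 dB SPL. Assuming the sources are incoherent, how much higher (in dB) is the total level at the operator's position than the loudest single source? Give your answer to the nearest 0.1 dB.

Uncorrelated sources add in intensity (power), not in dB.
L_total = 10·log₁₀(10^(74.7/10) + 10^(71.9/10) + 10^(77.9/10) + 10^(76.0/10)) = 81.66 dB SPL.
Excess over the loudest (77.9 dB): 81.66 − 77.9 = 3.8 dB.

3.8 dB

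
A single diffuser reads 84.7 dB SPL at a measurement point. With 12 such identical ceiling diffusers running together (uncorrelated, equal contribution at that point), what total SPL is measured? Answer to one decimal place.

95.5 dB SPL

12 equal incoherent sources raise the level by 10·log₁₀(12) = 10.79 dB.
L_total = 84.7 + 10.79 = 95.5 dB SPL.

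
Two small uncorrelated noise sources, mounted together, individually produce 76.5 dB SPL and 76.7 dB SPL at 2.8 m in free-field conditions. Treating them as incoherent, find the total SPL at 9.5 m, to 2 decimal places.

Combined at 2.8 m: 10·log₁₀(10^(76.5/10)+10^(76.7/10)) = 79.611 dB SPL.
Then apply −20·log₁₀(9.5/2.8) = -10.611 dB → 69.00 dB SPL.

69.00 dB SPL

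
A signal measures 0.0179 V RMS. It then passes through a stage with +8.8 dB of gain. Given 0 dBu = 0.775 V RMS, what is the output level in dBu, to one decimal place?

-23.9 dBu

Input level: 20·log₁₀(0.0179/0.775) = -32.73 dBu.
Output: -32.73 + 8.8 = -23.9 dBu.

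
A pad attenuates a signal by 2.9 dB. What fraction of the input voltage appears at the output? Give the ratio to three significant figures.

0.716

Voltage ratio = 10^(dB/20).
10^(-2.9/20) = 10^(-0.1450) = 0.716.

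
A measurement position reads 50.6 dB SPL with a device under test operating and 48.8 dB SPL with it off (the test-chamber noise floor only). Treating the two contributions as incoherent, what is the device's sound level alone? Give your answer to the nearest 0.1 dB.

Subtract intensities: L_src = 10·log₁₀(10^(L_total/10) − 10^(L_bg/10)).
L_src = 10·log₁₀(10^(50.6/10) − 10^(48.8/10)) = 10·log₁₀(38960) = 45.9 dB SPL.

45.9 dB SPL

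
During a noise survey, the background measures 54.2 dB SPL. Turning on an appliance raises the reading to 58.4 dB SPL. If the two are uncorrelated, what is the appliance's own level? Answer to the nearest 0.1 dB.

Remove the background by subtracting linear intensities:
L_src = 10·log₁₀(10^(58.4/10) − 10^(54.2/10)) = 10·log₁₀(428800) = 56.3 dB SPL.

56.3 dB SPL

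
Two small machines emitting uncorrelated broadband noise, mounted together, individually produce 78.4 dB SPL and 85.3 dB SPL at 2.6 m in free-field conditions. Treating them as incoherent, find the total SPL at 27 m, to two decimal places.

Combined at 2.6 m: 10·log₁₀(10^(78.4/10)+10^(85.3/10)) = 86.107 dB SPL.
Then apply −20·log₁₀(27/2.6) = -20.328 dB → 65.78 dB SPL.

65.78 dB SPL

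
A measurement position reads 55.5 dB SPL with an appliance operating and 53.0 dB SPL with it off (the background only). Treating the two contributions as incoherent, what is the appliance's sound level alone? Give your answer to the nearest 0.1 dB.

Background correction is a power subtraction:
L_src = 10·log₁₀(10^(55.5/10) − 10^(53.0/10)) = 10·log₁₀(155300) = 51.9 dB SPL.

51.9 dB SPL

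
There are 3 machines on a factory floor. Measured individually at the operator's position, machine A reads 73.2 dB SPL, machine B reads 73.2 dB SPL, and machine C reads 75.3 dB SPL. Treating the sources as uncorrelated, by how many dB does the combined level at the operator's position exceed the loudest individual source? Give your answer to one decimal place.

Incoherent sources sum as intensities:
L_total = 10·log₁₀(10^(73.2/10) + 10^(73.2/10) + 10^(75.3/10)) = 78.79 dB SPL.
Excess over the loudest (75.3 dB): 78.79 − 75.3 = 3.5 dB.

3.5 dB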